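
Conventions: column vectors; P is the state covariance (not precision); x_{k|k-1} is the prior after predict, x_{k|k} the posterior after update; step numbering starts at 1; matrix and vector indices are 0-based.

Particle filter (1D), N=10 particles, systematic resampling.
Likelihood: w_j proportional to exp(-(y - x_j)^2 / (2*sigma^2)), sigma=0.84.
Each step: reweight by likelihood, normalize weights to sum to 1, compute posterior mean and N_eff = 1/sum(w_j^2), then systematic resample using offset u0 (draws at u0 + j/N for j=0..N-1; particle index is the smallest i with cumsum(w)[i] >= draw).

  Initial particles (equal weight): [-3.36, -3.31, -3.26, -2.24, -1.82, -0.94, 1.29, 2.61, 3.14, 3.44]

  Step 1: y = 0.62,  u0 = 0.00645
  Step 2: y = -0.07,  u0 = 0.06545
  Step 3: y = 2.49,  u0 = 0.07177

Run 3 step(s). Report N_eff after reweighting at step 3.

N_eff = 8.0027

step 1: w=[0.0000, 0.0000, 0.0000, 0.0030, 0.0147, 0.1785, 0.7285, 0.0605, 0.0111, 0.0036]  mean=0.9433  Neff=1.7651  idx=[4, 5, 6, 6, 6, 6, 6, 6, 6, 6]
step 2: w=[0.0400, 0.2048, 0.0944, 0.0944, 0.0944, 0.0944, 0.0944, 0.0944, 0.0944, 0.0944]  mean=0.7090  Neff=8.7084  idx=[1, 1, 2, 3, 4, 5, 6, 7, 8, 9]
step 3: w=[0.0001, 0.0001, 0.1250, 0.1250, 0.1250, 0.1250, 0.1250, 0.1250, 0.1250, 0.1250]  mean=1.2896  Neff=8.0027  idx=[2, 3, 4, 4, 5, 6, 7, 8, 8, 9]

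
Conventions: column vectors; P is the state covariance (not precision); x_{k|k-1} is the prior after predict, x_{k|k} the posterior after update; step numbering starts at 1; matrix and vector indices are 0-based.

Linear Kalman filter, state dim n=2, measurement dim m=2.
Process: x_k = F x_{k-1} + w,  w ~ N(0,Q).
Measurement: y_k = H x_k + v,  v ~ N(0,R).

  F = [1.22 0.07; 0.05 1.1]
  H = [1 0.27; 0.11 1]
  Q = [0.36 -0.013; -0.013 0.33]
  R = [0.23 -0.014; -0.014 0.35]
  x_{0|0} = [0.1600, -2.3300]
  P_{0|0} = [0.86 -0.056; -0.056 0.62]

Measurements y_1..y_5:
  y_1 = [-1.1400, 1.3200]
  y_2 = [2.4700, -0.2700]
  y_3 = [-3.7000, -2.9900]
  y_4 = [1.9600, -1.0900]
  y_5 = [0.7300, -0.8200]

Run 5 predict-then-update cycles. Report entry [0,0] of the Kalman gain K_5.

step 1: x^-=[0.0321, -2.5550]  P^-=[1.6335 0.0119; 0.0119 1.0762]  S=[1.9484 0.4685; 0.4685 1.4486]  K=[0.8764 -0.1512; -0.0256 0.7521]  nu=[-0.4822, 3.8715]  x^+=[-0.9759, 0.3692]  P^+=[0.2281 -0.0903; -0.0903 0.2735]
step 2: x^-=[-1.1648, 0.3573]  P^-=[0.6854 -0.0995; -0.0995 0.6516]  S=[0.9091 0.1349; 0.1349 0.9880]  K=[0.7430 -0.1258; -0.0124 0.6501]  nu=[3.5383, -0.4992]  x^+=[1.5269, -0.0110]  P^+=[0.1931 -0.0757; -0.0757 0.2360]
step 3: x^-=[1.8621, 0.0643]  P^-=[0.6356 -0.0849; -0.0849 0.6078]  S=[0.8641 0.1326; 0.1326 0.9468]  K=[0.7271 -0.1176; -0.0054 0.6328]  nu=[-5.5794, -3.2591]  x^+=[-1.8114, -1.9678]  P^+=[0.1883 -0.0721; -0.0721 0.2295]
step 4: x^-=[-2.3477, -2.2552]  P^-=[0.6291 -0.0808; -0.0808 0.6002]  S=[0.8593 0.1341; 0.1341 0.9401]  K=[0.7249 -0.1157; -0.0037 0.6296]  nu=[4.9166, 1.4234]  x^+=[1.0514, -1.3771]  P^+=[0.1876 -0.0713; -0.0713 0.2282]
step 5: x^-=[1.1863, -1.4622]  P^-=[0.6281 -0.0799; -0.0799 0.5988]  S=[0.8587 0.1345; 0.1345 0.9388]  K=[0.7245 -0.1153; -0.0033 0.6289]  nu=[-0.0615, 0.5117]  x^+=[1.0827, -1.1402]  P^+=[0.1874 -0.0711; -0.0711 0.2280]

K[0,0] = 0.7245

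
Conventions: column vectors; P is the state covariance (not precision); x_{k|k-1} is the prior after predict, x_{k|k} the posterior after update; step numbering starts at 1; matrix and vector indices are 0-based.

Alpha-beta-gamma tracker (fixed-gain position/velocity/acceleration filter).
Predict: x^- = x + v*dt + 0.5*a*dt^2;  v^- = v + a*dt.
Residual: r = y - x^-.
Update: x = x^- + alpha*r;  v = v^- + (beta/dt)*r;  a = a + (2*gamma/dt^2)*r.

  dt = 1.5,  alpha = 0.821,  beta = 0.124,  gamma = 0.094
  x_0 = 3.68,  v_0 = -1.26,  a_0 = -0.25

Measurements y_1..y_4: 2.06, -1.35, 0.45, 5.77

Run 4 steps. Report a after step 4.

a_post = 0.8944

step 1: x_pred=1.5088  r=0.5513  x^+=1.9613  v^+=-1.5894  a^+=-0.2039
step 2: x_pred=-0.6523  r=-0.6977  x^+=-1.2251  v^+=-1.9530  a^+=-0.2622
step 3: x_pred=-4.4497  r=4.8997  x^+=-0.4270  v^+=-1.9413  a^+=0.1472
step 4: x_pred=-3.1735  r=8.9435  x^+=4.1691  v^+=-0.9813  a^+=0.8944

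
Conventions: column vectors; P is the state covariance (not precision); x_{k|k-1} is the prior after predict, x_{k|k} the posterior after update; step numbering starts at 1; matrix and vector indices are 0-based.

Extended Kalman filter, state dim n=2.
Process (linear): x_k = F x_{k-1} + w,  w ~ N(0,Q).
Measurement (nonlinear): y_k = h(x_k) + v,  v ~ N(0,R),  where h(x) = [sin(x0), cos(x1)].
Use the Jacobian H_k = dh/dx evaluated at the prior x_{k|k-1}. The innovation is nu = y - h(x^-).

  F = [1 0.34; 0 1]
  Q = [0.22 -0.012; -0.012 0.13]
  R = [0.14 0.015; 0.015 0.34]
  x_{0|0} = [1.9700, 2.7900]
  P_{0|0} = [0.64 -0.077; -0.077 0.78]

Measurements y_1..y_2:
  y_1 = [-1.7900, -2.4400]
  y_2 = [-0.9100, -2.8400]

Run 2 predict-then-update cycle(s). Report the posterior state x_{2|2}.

x_post = [5.4331, 2.3485]

step 1: x^-=[2.9186, 2.7900]  P^-=[0.8978 0.1762; 0.1762 0.9100]  H_jac=[-0.9752 0.0000; 0.0000 -0.3444]  S=[0.9939 0.0742; 0.0742 0.4479]  K=[-0.8817 0.0105; -0.1222 -0.6794]  nu=[-2.0111, -1.5012]  x^+=[4.6761, 4.0557]  P^+=[0.1264 0.0280; 0.0280 0.6761]
step 2: x^-=[6.0550, 4.0557]  P^-=[0.4436 0.2459; 0.2459 0.8061]  H_jac=[0.9741 0.0000; 0.0000 0.7920]  S=[0.5609 0.2047; 0.2047 0.8456]  K=[0.7528 0.0481; 0.1662 0.7147]  nu=[-0.6838, -2.2295]  x^+=[5.4331, 2.3485]  P^+=[0.1089 0.0349; 0.0349 0.3100]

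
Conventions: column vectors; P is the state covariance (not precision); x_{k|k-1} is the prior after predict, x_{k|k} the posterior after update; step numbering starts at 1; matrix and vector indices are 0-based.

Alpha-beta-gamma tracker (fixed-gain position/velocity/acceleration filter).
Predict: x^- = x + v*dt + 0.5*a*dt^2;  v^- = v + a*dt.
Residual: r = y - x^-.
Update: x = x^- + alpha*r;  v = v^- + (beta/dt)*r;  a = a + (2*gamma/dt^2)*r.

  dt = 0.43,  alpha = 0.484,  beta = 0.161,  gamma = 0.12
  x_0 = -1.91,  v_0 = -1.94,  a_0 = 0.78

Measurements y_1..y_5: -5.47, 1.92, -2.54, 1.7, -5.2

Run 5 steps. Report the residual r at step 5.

resid = -8.4602

step 1: x_pred=-2.6721  r=-2.7979  x^+=-4.0263  v^+=-2.6522  a^+=-2.8517
step 2: x_pred=-5.4304  r=7.3504  x^+=-1.8728  v^+=-1.1263  a^+=6.6891
step 3: x_pred=-1.7387  r=-0.8013  x^+=-2.1265  v^+=1.4500  a^+=5.6490
step 4: x_pred=-0.9808  r=2.6808  x^+=0.3167  v^+=4.8828  a^+=9.1286
step 5: x_pred=3.2602  r=-8.4602  x^+=-0.8345  v^+=5.6404  a^+=-1.8528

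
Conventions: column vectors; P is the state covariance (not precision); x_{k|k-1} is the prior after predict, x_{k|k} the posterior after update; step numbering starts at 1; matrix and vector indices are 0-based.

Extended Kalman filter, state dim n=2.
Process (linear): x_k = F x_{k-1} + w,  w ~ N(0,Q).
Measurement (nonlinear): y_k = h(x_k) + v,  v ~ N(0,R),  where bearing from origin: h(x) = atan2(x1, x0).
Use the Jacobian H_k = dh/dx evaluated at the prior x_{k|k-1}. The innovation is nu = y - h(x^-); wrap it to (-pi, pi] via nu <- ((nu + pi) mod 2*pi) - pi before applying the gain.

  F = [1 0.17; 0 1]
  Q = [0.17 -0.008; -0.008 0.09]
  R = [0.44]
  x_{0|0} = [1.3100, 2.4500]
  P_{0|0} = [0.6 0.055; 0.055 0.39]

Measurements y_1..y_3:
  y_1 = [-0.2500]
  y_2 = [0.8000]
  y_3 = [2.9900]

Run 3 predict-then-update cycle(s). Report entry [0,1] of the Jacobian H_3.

H_jac[0,1] = 0.2096

step 1: x^-=[1.7265, 2.4500]  P^-=[0.8000 0.1133; 0.1133 0.4800]  H_jac=[-0.2727 0.1922]  S=[0.5054]  K=[-0.3886; 0.1214]  nu=[-1.2069]  x^+=[2.1956, 2.3035]  P^+=[0.7236 0.1371; 0.1371 0.4726]
step 2: x^-=[2.5871, 2.3035]  P^-=[0.9539 0.2095; 0.2095 0.5626]  H_jac=[-0.1920 0.2156]  S=[0.4840]  K=[-0.2851; 0.1675]  nu=[0.0725]  x^+=[2.5665, 2.3156]  P^+=[0.9146 0.2326; 0.2326 0.5490]
step 3: x^-=[2.9601, 2.3156]  P^-=[1.1795 0.3179; 0.3179 0.6390]  H_jac=[-0.1639 0.2096]  S=[0.4779]  K=[-0.2652; 0.1711]  nu=[2.3262]  x^+=[2.3432, 2.7137]  P^+=[1.1459 0.3396; 0.3396 0.6250]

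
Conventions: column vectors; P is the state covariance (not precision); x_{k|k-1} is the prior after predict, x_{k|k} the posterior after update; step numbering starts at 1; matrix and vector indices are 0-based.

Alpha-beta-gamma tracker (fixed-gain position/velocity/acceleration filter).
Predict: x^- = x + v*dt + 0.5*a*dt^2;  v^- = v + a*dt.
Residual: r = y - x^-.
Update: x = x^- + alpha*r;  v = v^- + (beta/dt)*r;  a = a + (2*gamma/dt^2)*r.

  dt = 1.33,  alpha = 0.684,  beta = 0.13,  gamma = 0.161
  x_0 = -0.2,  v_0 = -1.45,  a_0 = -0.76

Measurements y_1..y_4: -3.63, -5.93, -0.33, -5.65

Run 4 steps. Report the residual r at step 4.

resid = 1.3794

step 1: x_pred=-2.8007  r=-0.8293  x^+=-3.3679  v^+=-2.5419  a^+=-0.9110
step 2: x_pred=-7.5543  r=1.6243  x^+=-6.4433  v^+=-3.5947  a^+=-0.6153
step 3: x_pred=-11.7684  r=11.4384  x^+=-3.9445  v^+=-3.2950  a^+=1.4669
step 4: x_pred=-7.0294  r=1.3794  x^+=-6.0859  v^+=-1.2092  a^+=1.7180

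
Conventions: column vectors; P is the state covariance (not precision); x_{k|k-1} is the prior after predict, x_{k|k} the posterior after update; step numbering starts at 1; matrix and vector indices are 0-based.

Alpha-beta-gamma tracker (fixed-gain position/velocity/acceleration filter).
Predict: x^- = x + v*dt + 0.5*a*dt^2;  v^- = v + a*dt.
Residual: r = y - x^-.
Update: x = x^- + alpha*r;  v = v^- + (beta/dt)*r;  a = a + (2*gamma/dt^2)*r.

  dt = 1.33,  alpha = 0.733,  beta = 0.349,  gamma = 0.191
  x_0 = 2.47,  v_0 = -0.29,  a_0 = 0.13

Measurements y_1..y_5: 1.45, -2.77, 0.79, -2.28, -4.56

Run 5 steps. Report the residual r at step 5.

resid = -1.1592

step 1: x_pred=2.1993  r=-0.7493  x^+=1.6501  v^+=-0.3137  a^+=-0.0318
step 2: x_pred=1.2047  r=-3.9747  x^+=-1.7088  v^+=-1.3990  a^+=-0.8902
step 3: x_pred=-4.3567  r=5.1467  x^+=-0.5842  v^+=-1.2324  a^+=0.2213
step 4: x_pred=-2.0275  r=-0.2525  x^+=-2.2126  v^+=-1.0043  a^+=0.1668
step 5: x_pred=-3.4008  r=-1.1592  x^+=-4.2505  v^+=-1.0867  a^+=-0.0836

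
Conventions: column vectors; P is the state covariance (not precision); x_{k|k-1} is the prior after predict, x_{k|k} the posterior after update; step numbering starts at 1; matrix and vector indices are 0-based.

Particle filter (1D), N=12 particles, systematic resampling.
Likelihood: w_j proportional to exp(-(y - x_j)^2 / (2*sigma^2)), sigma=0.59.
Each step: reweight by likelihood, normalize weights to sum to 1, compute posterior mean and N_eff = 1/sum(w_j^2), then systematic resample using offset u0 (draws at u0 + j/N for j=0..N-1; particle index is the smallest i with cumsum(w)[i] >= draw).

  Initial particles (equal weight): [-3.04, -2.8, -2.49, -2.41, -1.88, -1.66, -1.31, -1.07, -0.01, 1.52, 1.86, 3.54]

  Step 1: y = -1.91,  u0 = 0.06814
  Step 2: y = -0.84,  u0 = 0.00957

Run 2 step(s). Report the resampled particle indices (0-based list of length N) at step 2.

step 1: w=[0.0342, 0.0686, 0.1320, 0.1494, 0.2137, 0.1956, 0.1276, 0.0777, 0.0012, 0.0000, 0.0000, 0.0000]  mean=-1.9616  Neff=6.5841  idx=[1, 2, 3, 3, 4, 4, 4, 5, 5, 6, 6, 7]
step 2: w=[0.0010, 0.0052, 0.0075, 0.0075, 0.0548, 0.0548, 0.0548, 0.0986, 0.0986, 0.1886, 0.1886, 0.2401]  mean=-1.4393  Neff=6.3556  idx=[2, 5, 6, 7, 8, 9, 9, 10, 10, 10, 11, 11]

resampled_idx = [2, 5, 6, 7, 8, 9, 9, 10, 10, 10, 11, 11]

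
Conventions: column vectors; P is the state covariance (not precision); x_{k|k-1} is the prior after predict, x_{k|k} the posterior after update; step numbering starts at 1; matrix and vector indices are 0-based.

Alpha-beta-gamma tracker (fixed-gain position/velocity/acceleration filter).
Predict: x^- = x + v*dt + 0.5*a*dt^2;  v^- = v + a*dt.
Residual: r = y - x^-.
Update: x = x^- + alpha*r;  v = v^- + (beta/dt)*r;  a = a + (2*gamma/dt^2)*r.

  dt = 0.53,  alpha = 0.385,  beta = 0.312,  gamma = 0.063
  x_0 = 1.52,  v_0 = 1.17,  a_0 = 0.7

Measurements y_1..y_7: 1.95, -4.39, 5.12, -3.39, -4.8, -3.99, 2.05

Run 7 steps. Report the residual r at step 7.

resid = 10.2818

step 1: x_pred=2.2384  r=-0.2884  x^+=2.1274  v^+=1.3712  a^+=0.5706
step 2: x_pred=2.9343  r=-7.3243  x^+=0.1144  v^+=-2.6380  a^+=-2.7147
step 3: x_pred=-1.6650  r=6.7850  x^+=0.9472  v^+=-0.0826  a^+=0.3287
step 4: x_pred=0.9496  r=-4.3396  x^+=-0.7211  v^+=-2.4630  a^+=-1.6178
step 5: x_pred=-2.2538  r=-2.5462  x^+=-3.2341  v^+=-4.8194  a^+=-2.7600
step 6: x_pred=-6.1760  r=2.1860  x^+=-5.3344  v^+=-4.9953  a^+=-1.7794
step 7: x_pred=-8.2318  r=10.2818  x^+=-4.2733  v^+=0.1143  a^+=2.8326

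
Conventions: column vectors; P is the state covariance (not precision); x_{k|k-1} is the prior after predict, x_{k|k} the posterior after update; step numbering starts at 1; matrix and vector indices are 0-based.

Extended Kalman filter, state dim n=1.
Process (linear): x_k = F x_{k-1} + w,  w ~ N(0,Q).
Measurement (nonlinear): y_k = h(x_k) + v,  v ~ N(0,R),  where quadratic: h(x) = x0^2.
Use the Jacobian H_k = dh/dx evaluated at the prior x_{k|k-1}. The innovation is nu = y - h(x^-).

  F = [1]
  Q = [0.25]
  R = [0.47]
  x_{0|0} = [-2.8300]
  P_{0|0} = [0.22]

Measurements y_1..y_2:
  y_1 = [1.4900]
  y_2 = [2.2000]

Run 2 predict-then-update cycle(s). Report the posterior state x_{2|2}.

x_post = [-1.5269]

step 1: x^-=[-2.8300]  P^-=[0.4700]  H_jac=[-5.6600]  S=[15.5267]  K=[-0.1713]  nu=[-6.5189]  x^+=[-1.7131]  P^+=[0.0142]
step 2: x^-=[-1.7131]  P^-=[0.2642]  H_jac=[-3.4262]  S=[3.5718]  K=[-0.2535]  nu=[-0.7348]  x^+=[-1.5269]  P^+=[0.0348]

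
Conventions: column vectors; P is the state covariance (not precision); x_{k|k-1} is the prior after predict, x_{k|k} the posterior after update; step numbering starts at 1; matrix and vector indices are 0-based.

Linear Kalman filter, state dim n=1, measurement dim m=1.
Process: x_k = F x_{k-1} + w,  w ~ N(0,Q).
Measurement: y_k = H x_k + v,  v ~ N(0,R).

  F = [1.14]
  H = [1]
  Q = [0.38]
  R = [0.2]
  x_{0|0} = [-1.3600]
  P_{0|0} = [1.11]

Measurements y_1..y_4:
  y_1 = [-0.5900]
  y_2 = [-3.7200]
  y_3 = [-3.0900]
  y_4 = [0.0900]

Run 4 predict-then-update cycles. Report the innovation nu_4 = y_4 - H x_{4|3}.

innov = [3.7089]

step 1: x^-=[-1.5504]  P^-=[1.8226]  S=[2.0226]  K=[0.9011]  nu=[0.9604]  x^+=[-0.6850]  P^+=[0.1802]
step 2: x^-=[-0.7809]  P^-=[0.6142]  S=[0.8142]  K=[0.7544]  nu=[-2.9391]  x^+=[-2.9980]  P^+=[0.1509]
step 3: x^-=[-3.4178]  P^-=[0.5761]  S=[0.7761]  K=[0.7423]  nu=[0.3278]  x^+=[-3.1745]  P^+=[0.1485]
step 4: x^-=[-3.6189]  P^-=[0.5729]  S=[0.7729]  K=[0.7412]  nu=[3.7089]  x^+=[-0.8697]  P^+=[0.1482]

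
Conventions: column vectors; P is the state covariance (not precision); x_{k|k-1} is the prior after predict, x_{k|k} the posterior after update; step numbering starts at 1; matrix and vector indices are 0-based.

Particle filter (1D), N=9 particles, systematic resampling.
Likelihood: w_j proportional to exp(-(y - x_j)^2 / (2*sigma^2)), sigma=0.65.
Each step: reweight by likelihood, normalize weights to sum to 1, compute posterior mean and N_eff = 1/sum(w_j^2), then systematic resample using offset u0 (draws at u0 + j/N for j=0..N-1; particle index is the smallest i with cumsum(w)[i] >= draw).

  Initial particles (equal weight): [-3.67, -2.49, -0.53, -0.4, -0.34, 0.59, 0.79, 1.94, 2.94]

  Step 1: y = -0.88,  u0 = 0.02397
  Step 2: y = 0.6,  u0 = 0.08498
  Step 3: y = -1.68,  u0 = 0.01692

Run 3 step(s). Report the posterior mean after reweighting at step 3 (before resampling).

step 1: w=[0.0000, 0.0186, 0.3466, 0.3051, 0.2838, 0.0311, 0.0148, 0.0000, 0.0000]  mean=-0.4187  Neff=3.3868  idx=[2, 2, 2, 2, 3, 3, 4, 4, 4]
step 2: w=[0.0866, 0.0866, 0.0866, 0.0866, 0.1201, 0.1201, 0.1379, 0.1379, 0.1379]  mean=-0.4202  Neff=8.6332  idx=[0, 2, 3, 4, 5, 6, 7, 8, 8]
step 3: w=[0.1501, 0.1501, 0.1501, 0.1033, 0.1033, 0.0858, 0.0858, 0.0858, 0.0858]  mean=-0.4380  Neff=8.4481  idx=[0, 0, 1, 2, 3, 4, 5, 6, 7]

post_mean = -0.4380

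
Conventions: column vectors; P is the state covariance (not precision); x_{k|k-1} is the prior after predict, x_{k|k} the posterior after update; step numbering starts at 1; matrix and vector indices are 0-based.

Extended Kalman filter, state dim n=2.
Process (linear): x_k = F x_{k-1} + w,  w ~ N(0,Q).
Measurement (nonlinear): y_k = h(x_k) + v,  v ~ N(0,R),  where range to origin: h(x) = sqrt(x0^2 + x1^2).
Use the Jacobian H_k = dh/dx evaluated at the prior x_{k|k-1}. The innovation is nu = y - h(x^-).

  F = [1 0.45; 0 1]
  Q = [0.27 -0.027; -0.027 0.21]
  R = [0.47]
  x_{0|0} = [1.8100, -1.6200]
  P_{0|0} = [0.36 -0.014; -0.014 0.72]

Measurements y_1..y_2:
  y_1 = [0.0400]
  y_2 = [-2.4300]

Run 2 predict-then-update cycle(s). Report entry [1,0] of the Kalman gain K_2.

step 1: x^-=[1.0810, -1.6200]  P^-=[0.7632 0.2830; 0.2830 0.9300]  H_jac=[0.5551 -0.8318]  S=[1.0873]  K=[0.1731; -0.5670]  nu=[-1.9076]  x^+=[0.7508, -0.5384]  P^+=[0.7306 0.3897; 0.3897 0.5804]
step 2: x^-=[0.5085, -0.5384]  P^-=[1.4689 0.6239; 0.6239 0.7904]  H_jac=[0.6866 -0.7270]  S=[0.9574]  K=[0.5797; -0.1527]  nu=[-3.1706]  x^+=[-1.3295, -0.0541]  P^+=[1.1471 0.7087; 0.7087 0.7681]

K[1,0] = -0.1527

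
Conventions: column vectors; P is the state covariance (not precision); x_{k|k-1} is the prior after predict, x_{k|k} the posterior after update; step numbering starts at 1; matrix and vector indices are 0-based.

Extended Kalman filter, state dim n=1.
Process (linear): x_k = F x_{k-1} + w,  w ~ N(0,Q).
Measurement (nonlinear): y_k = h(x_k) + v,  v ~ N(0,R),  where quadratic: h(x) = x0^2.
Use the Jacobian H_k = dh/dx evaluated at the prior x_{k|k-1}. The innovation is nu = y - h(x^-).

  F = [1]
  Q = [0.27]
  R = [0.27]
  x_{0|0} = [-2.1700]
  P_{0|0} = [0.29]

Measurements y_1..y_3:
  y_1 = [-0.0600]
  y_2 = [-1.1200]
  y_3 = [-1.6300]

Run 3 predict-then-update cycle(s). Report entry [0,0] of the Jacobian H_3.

H_jac[0,0] = -0.4276

step 1: x^-=[-2.1700]  P^-=[0.5600]  H_jac=[-4.3400]  S=[10.8179]  K=[-0.2247]  nu=[-4.7689]  x^+=[-1.0986]  P^+=[0.0140]
step 2: x^-=[-1.0986]  P^-=[0.2840]  H_jac=[-2.1972]  S=[1.6410]  K=[-0.3802]  nu=[-2.3269]  x^+=[-0.2138]  P^+=[0.0467]
step 3: x^-=[-0.2138]  P^-=[0.3167]  H_jac=[-0.4276]  S=[0.3279]  K=[-0.4130]  nu=[-1.6757]  x^+=[0.4783]  P^+=[0.2608]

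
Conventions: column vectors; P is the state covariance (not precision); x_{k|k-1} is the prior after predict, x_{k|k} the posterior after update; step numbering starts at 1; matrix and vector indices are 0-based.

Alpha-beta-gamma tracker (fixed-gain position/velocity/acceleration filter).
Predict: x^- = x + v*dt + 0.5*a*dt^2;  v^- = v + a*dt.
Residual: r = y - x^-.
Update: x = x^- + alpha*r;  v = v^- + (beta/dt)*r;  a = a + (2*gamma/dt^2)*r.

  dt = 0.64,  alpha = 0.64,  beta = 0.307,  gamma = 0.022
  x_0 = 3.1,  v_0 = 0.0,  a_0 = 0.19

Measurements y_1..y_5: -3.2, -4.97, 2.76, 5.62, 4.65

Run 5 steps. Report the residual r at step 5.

resid = -1.0021

step 1: x_pred=3.1389  r=-6.3389  x^+=-0.9180  v^+=-2.9191  a^+=-0.4909
step 2: x_pred=-2.8868  r=-2.0832  x^+=-4.2200  v^+=-4.2326  a^+=-0.7147
step 3: x_pred=-7.0753  r=9.8353  x^+=-0.7807  v^+=0.0278  a^+=0.3418
step 4: x_pred=-0.6929  r=6.3129  x^+=3.3474  v^+=3.2748  a^+=1.0199
step 5: x_pred=5.6521  r=-1.0021  x^+=5.0108  v^+=3.4469  a^+=0.9123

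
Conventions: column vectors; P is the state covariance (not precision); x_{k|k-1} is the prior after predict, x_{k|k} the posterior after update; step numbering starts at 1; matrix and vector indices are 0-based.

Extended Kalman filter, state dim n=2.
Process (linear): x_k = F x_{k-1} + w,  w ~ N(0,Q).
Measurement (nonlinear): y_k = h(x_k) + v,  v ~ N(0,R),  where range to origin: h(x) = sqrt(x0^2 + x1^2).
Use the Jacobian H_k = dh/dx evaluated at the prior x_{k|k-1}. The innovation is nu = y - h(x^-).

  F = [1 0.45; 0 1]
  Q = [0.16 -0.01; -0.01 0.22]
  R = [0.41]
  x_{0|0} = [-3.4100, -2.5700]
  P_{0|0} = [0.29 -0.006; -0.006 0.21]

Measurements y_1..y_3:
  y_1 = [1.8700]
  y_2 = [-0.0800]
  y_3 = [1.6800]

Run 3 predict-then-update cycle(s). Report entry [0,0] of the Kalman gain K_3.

step 1: x^-=[-4.5665, -2.5700]  P^-=[0.4871 0.0785; 0.0785 0.4300]  H_jac=[-0.8715 -0.4905]  S=[0.9505]  K=[-0.4871; -0.2939]  nu=[-3.3700]  x^+=[-2.9249, -1.5797]  P^+=[0.2616 -0.0576; -0.0576 0.3479]
step 2: x^-=[-3.6357, -1.5797]  P^-=[0.4402 0.0890; 0.0890 0.5679]  H_jac=[-0.9172 -0.3985]  S=[0.9356]  K=[-0.4695; -0.3292]  nu=[-4.0441]  x^+=[-1.7371, -0.2485]  P^+=[0.2340 -0.0556; -0.0556 0.4666]
step 3: x^-=[-1.8489, -0.2485]  P^-=[0.4385 0.1444; 0.1444 0.6866]  H_jac=[-0.9911 -0.1332]  S=[0.8910]  K=[-0.5093; -0.2633]  nu=[-0.1856]  x^+=[-1.7544, -0.1997]  P^+=[0.2073 0.0249; 0.0249 0.6248]

K[0,0] = -0.5093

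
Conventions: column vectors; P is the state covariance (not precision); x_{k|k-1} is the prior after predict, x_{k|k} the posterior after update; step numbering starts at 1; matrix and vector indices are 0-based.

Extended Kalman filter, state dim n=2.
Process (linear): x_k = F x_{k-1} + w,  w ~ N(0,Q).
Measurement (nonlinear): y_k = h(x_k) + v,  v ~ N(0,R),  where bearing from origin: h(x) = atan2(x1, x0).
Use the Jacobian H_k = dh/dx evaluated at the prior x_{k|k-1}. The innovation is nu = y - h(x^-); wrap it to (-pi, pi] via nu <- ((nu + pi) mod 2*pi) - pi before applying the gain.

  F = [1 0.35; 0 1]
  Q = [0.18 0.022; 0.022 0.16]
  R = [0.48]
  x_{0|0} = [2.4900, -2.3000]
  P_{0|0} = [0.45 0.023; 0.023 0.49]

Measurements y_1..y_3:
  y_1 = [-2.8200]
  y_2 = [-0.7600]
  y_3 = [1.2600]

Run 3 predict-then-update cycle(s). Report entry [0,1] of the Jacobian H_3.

H_jac[0,1] = -0.0777

step 1: x^-=[1.6850, -2.3000]  P^-=[0.7061 0.2165; 0.2165 0.6500]  H_jac=[0.2829 0.2073]  S=[0.5898]  K=[0.4148; 0.3323]  nu=[-1.8815]  x^+=[0.9046, -2.9251]  P^+=[0.6046 0.1352; 0.1352 0.5849]
step 2: x^-=[-0.1192, -2.9251]  P^-=[0.9509 0.3619; 0.3619 0.7449]  H_jac=[0.3413 -0.0139]  S=[0.5875]  K=[0.5439; 0.1926]  nu=[0.8515]  x^+=[0.3439, -2.7611]  P^+=[0.7772 0.3004; 0.3004 0.7231]
step 3: x^-=[-0.6225, -2.7611]  P^-=[1.2560 0.5755; 0.5755 0.8831]  H_jac=[0.3447 -0.0777]  S=[0.6037]  K=[0.6430; 0.2149]  nu=[3.0525]  x^+=[1.3402, -2.1052]  P^+=[1.0064 0.4920; 0.4920 0.8552]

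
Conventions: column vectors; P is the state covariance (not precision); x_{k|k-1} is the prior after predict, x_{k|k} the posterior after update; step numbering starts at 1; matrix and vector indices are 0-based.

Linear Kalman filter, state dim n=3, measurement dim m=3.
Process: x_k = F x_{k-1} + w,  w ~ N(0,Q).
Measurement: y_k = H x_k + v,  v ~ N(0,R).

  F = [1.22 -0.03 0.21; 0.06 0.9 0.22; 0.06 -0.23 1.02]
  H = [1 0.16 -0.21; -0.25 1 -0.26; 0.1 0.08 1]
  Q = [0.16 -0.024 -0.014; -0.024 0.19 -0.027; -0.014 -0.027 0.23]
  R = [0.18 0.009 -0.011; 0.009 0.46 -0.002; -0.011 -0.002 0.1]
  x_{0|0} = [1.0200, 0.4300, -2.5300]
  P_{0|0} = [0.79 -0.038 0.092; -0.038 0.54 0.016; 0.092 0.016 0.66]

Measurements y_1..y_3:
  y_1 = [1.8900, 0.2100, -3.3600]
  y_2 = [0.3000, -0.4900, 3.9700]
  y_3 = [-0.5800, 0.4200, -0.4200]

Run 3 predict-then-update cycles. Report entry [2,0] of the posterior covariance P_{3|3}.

step 1: x^-=[0.7002, -0.1084, -2.6183]  P^-=[1.4151 0.0369 0.3140; 0.0369 0.6668 0.0314; 0.3140 0.0314 0.9529]  S=[1.5320 -0.2237 0.2544; -0.2237 1.2858 -0.2848; 0.2544 -0.2848 1.1397]  K=[0.8358 -0.1236 0.1848; 0.1415 0.5716 0.1888; -0.0741 -0.0495 0.8700]  nu=[0.6573, -0.1873, -0.8030]  x^+=[1.1243, -0.2740, -3.3563]  P^+=[0.1486 -0.0137 -0.0042; -0.0137 0.2596 -0.0032; -0.0042 -0.0032 0.0886]
step 2: x^-=[0.6750, -0.9176, -3.2930]  P^-=[0.3842 -0.0328 0.0164; -0.0328 0.4022 -0.0640; 0.0164 -0.0640 0.3378]  S=[0.5763 -0.0230 -0.0346; -0.0230 0.9608 -0.1371; -0.0346 -0.1371 0.4368]  K=[0.6558 -0.1029 0.1392; 0.1006 0.4570 0.0711; -0.0701 -0.0581 0.7417]  nu=[-0.9197, -0.2598, 7.2689]  x^+=[1.1106, -0.6122, 2.1780]  P^+=[0.1170 -0.0135 -0.0037; -0.0135 0.2050 -0.0100; -0.0037 -0.0100 0.0762]
step 3: x^-=[1.8307, -0.0052, 2.4290]  P^-=[0.3368 -0.0351 0.0122; -0.0351 0.3547 -0.0614; 0.0122 -0.0614 0.3252]  S=[0.5280 -0.0215 -0.0412; -0.0215 0.9087 -0.1329; -0.0412 -0.1329 0.4229]  K=[0.6286 -0.1007 0.1316; 0.0873 0.4278 0.0566; -0.0697 -0.0581 0.7352]  nu=[-1.8998, 1.5144, -3.0316]  x^+=[0.0850, 0.3052, 0.2446]  P^+=[0.1122 -0.0138 -0.0037; -0.0138 0.1914 -0.0101; -0.0037 -0.0101 0.0756]

P_post[2,0] = -0.0037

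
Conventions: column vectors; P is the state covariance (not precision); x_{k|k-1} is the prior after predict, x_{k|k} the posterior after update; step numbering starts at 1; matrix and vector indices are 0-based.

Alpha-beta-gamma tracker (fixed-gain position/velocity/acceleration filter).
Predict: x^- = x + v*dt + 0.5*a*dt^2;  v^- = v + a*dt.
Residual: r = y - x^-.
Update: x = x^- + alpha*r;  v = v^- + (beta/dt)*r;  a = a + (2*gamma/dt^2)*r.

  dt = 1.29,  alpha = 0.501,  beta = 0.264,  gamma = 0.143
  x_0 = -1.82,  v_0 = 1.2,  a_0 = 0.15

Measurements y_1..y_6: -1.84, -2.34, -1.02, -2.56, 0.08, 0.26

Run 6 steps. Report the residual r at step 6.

step 1: x_pred=-0.1472  r=-1.6928  x^+=-0.9953  v^+=1.0471  a^+=-0.1409
step 2: x_pred=0.2382  r=-2.5782  x^+=-1.0535  v^+=0.3376  a^+=-0.5840
step 3: x_pred=-1.1039  r=0.0839  x^+=-1.0619  v^+=-0.3986  a^+=-0.5696
step 4: x_pred=-2.0500  r=-0.5100  x^+=-2.3055  v^+=-1.2378  a^+=-0.6573
step 5: x_pred=-4.4491  r=4.5291  x^+=-2.1800  v^+=-1.1588  a^+=0.1211
step 6: x_pred=-3.5740  r=3.8340  x^+=-1.6532  v^+=-0.2179  a^+=0.7801

resid = 3.8340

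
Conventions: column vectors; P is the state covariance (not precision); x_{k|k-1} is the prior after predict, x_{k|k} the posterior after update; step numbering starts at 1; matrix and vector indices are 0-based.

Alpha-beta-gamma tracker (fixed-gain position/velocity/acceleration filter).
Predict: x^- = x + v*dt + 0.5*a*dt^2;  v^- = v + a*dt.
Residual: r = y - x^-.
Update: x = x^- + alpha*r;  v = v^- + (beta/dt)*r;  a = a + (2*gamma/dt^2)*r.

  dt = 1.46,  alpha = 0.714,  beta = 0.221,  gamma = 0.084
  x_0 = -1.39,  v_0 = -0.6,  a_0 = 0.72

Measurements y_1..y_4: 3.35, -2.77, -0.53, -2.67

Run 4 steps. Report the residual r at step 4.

step 1: x_pred=-1.4986  r=4.8486  x^+=1.9633  v^+=1.1851  a^+=1.1021
step 2: x_pred=4.8683  r=-7.6383  x^+=-0.5855  v^+=1.6381  a^+=0.5001
step 3: x_pred=2.3392  r=-2.8692  x^+=0.2906  v^+=1.9340  a^+=0.2740
step 4: x_pred=3.4062  r=-6.0762  x^+=-0.9322  v^+=1.4143  a^+=-0.2049

resid = -6.0762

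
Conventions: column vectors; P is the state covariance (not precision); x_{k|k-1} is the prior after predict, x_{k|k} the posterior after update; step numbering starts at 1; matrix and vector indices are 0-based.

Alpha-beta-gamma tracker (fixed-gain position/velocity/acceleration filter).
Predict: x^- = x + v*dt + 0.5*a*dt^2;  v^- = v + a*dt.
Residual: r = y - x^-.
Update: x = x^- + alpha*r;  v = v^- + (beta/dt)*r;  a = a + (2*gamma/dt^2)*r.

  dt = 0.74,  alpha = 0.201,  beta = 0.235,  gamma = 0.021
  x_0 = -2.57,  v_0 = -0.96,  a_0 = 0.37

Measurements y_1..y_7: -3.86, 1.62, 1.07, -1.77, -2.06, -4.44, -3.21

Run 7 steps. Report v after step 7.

v_post = -1.8459

step 1: x_pred=-3.1791  r=-0.6809  x^+=-3.3160  v^+=-0.9024  a^+=0.3178
step 2: x_pred=-3.8968  r=5.5168  x^+=-2.7879  v^+=1.0847  a^+=0.7409
step 3: x_pred=-1.7824  r=2.8524  x^+=-1.2090  v^+=2.5387  a^+=0.9597
step 4: x_pred=0.9324  r=-2.7024  x^+=0.3892  v^+=2.3907  a^+=0.7524
step 5: x_pred=2.3643  r=-4.4243  x^+=1.4751  v^+=1.5425  a^+=0.4131
step 6: x_pred=2.7296  r=-7.1696  x^+=1.2885  v^+=-0.4287  a^+=-0.1368
step 7: x_pred=0.9338  r=-4.1438  x^+=0.1009  v^+=-1.8459  a^+=-0.4547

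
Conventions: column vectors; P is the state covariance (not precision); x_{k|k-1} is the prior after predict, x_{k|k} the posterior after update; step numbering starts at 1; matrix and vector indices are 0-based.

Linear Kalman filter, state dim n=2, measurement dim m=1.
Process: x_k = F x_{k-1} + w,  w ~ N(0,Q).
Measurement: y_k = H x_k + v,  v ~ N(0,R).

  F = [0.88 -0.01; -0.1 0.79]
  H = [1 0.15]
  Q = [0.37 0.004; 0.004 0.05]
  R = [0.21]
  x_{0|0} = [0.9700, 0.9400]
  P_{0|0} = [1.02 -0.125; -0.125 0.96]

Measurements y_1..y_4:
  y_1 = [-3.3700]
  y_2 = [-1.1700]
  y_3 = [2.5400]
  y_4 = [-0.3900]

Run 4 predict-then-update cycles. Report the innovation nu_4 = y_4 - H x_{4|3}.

step 1: x^-=[0.8442, 0.6456]  P^-=[1.1622 -0.1804; -0.1804 0.6791]  S=[1.3334]  K=[0.8513; -0.0589]  nu=[-4.3110]  x^+=[-2.8259, 0.8994]  P^+=[0.1958 -0.1135; -0.1135 0.6745]
step 2: x^-=[-2.4958, 0.9931]  P^-=[0.5237 -0.0976; -0.0976 0.4908]  S=[0.7155]  K=[0.7115; -0.0335]  nu=[1.1768]  x^+=[-1.6585, 0.9537]  P^+=[0.1615 -0.0805; -0.0805 0.4900]
step 3: x^-=[-1.4690, 0.9193]  P^-=[0.4965 -0.0702; -0.0702 0.3702]  S=[0.6938]  K=[0.7005; -0.0211]  nu=[3.8711]  x^+=[1.2427, 0.8376]  P^+=[0.1561 -0.0599; -0.0599 0.3699]
step 4: x^-=[1.0852, 0.5375]  P^-=[0.4920 -0.0544; -0.0544 0.2919]  S=[0.6922]  K=[0.6989; -0.0153]  nu=[-1.5558]  x^+=[-0.0022, 0.5613]  P^+=[0.1538 -0.0470; -0.0470 0.2917]

innov = [-1.5558]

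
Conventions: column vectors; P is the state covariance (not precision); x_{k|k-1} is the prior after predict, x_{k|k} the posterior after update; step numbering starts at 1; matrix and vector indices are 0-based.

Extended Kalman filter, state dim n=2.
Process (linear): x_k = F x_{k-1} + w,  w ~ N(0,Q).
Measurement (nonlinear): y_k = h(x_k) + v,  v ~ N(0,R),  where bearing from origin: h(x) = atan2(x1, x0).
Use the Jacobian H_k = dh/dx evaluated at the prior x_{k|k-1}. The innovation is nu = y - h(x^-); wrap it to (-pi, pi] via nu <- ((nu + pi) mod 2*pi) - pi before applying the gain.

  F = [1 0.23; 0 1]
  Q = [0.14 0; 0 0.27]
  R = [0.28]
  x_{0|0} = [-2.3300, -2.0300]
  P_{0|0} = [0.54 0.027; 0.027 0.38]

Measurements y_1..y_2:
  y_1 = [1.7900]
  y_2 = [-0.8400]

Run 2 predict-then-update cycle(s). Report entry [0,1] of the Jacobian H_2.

H_jac[0,1] = -0.2462

step 1: x^-=[-2.7969, -2.0300]  P^-=[0.7125 0.1144; 0.1144 0.6500]  H_jac=[0.1700 -0.2342]  S=[0.3271]  K=[0.2883; -0.4059]  nu=[-1.9794]  x^+=[-3.3676, -1.2266]  P^+=[0.6853 0.1527; 0.1527 0.5961]
step 2: x^-=[-3.6497, -1.2266]  P^-=[0.9271 0.2898; 0.2898 0.8661]  H_jac=[0.0827 -0.2462]  S=[0.3270]  K=[0.0164; -0.5787]  nu=[1.9774]  x^+=[-3.6173, -2.3709]  P^+=[0.9270 0.2929; 0.2929 0.7566]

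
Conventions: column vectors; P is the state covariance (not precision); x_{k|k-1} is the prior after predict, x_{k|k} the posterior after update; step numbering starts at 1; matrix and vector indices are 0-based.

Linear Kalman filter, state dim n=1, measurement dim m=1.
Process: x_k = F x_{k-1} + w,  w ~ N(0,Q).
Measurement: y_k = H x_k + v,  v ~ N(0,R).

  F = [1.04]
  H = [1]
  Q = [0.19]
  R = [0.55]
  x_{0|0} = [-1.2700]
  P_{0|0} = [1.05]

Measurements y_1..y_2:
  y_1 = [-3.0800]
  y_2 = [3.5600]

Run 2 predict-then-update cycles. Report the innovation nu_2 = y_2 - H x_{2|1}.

innov = [6.2267]

step 1: x^-=[-1.3208]  P^-=[1.3257]  S=[1.8757]  K=[0.7068]  nu=[-1.7592]  x^+=[-2.5642]  P^+=[0.3887]
step 2: x^-=[-2.6667]  P^-=[0.6104]  S=[1.1604]  K=[0.5260]  nu=[6.2267]  x^+=[0.6088]  P^+=[0.2893]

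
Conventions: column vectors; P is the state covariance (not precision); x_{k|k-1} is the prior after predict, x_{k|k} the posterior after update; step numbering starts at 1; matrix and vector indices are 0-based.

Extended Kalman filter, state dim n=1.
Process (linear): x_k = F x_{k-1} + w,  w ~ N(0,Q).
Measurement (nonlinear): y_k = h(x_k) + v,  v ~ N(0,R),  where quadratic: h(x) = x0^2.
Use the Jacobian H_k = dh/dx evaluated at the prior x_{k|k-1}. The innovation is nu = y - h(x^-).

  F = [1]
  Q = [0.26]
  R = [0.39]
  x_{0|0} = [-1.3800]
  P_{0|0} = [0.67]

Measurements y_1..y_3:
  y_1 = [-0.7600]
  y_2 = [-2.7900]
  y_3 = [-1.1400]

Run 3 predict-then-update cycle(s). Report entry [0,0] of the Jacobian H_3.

step 1: x^-=[-1.3800]  P^-=[0.9300]  H_jac=[-2.7600]  S=[7.4744]  K=[-0.3434]  nu=[-2.6644]  x^+=[-0.4650]  P^+=[0.0485]
step 2: x^-=[-0.4650]  P^-=[0.3085]  H_jac=[-0.9300]  S=[0.6569]  K=[-0.4368]  nu=[-3.0062]  x^+=[0.8482]  P^+=[0.1832]
step 3: x^-=[0.8482]  P^-=[0.4432]  H_jac=[1.6964]  S=[1.6654]  K=[0.4514]  nu=[-1.8595]  x^+=[0.0088]  P^+=[0.1038]

H_jac[0,0] = 1.6964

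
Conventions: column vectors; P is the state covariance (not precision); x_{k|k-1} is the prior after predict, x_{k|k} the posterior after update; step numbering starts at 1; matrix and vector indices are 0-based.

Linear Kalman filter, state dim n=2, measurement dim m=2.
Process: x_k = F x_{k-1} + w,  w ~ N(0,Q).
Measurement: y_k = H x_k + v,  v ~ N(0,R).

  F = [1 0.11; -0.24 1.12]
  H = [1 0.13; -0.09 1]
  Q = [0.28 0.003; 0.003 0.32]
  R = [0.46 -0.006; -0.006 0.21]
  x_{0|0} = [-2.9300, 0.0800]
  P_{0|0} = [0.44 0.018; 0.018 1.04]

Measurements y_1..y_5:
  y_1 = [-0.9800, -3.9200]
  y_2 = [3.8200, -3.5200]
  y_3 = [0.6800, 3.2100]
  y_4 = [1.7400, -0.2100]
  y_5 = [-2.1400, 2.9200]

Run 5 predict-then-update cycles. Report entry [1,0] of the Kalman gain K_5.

step 1: x^-=[-2.9212, 0.7928]  P^-=[0.7365 0.0452; 0.0452 1.6402]  S=[1.2360 0.1856; 0.1856 1.8481]  K=[0.6116 -0.0728; 0.0773 0.8776]  nu=[1.8381, -4.9757]  x^+=[-1.4346, -3.4317]  P^+=[0.2809 0.0063; 0.0063 0.1844]
step 2: x^-=[-1.8121, -3.4992]  P^-=[0.5646 -0.0348; -0.0348 0.5641]  S=[1.0251 -0.0179; -0.0179 0.7849]  K=[0.5447 -0.0967; 0.0502 0.7238]  nu=[6.0870, -0.1839]  x^+=[1.5211, -3.3267]  P^+=[0.2513 -0.0010; -0.0010 0.1516]
step 3: x^-=[1.1552, -4.0909]  P^-=[0.5329 -0.0397; -0.0397 0.5252]  S=[0.9914 -0.0249; -0.0249 0.7466]  K=[0.5298 -0.0997; 0.0467 0.7097]  nu=[0.0567, 7.4049]  x^+=[0.4469, 1.1672]  P^+=[0.2446 -0.0021; -0.0021 0.1486]
step 4: x^-=[0.5753, 1.2000]  P^-=[0.5259 -0.0397; -0.0397 0.5216]  S=[0.9844 -0.0248; -0.0248 0.7430]  K=[0.5265 -0.0996; 0.0464 0.7084]  nu=[1.0087, -1.3582]  x^+=[1.2416, 0.2846]  P^+=[0.2431 -0.0022; -0.0022 0.1483]
step 5: x^-=[1.2729, 0.0208]  P^-=[0.5244 -0.0395; -0.0395 0.5212]  S=[0.9829 -0.0244; -0.0244 0.7425]  K=[0.5258 -0.0994; 0.0464 0.7082]  nu=[-3.4156, 3.0137]  x^+=[-0.8226, 1.9967]  P^+=[0.2427 -0.0022; -0.0022 0.1482]

K[1,0] = 0.0464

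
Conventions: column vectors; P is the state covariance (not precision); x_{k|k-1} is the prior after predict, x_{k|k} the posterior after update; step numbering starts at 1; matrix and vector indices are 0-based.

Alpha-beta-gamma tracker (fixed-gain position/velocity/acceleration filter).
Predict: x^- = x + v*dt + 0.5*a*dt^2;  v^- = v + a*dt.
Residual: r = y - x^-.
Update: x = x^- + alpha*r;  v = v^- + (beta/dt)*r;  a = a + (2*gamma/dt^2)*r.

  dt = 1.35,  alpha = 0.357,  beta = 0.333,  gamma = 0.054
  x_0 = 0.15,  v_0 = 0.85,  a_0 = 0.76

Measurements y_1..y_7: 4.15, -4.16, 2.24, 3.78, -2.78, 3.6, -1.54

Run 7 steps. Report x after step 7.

step 1: x_pred=1.9901  r=2.1600  x^+=2.7612  v^+=2.4088  a^+=0.8880
step 2: x_pred=6.8222  r=-10.9822  x^+=2.9016  v^+=0.8986  a^+=0.2372
step 3: x_pred=4.3309  r=-2.0909  x^+=3.5844  v^+=0.7031  a^+=0.1133
step 4: x_pred=4.6369  r=-0.8569  x^+=4.3310  v^+=0.6447  a^+=0.0625
step 5: x_pred=5.2583  r=-8.0383  x^+=2.3886  v^+=-1.2537  a^+=-0.4138
step 6: x_pred=0.3191  r=3.2809  x^+=1.4904  v^+=-1.0030  a^+=-0.2194
step 7: x_pred=-0.0637  r=-1.4763  x^+=-0.5907  v^+=-1.6634  a^+=-0.3069

x_post = -0.5907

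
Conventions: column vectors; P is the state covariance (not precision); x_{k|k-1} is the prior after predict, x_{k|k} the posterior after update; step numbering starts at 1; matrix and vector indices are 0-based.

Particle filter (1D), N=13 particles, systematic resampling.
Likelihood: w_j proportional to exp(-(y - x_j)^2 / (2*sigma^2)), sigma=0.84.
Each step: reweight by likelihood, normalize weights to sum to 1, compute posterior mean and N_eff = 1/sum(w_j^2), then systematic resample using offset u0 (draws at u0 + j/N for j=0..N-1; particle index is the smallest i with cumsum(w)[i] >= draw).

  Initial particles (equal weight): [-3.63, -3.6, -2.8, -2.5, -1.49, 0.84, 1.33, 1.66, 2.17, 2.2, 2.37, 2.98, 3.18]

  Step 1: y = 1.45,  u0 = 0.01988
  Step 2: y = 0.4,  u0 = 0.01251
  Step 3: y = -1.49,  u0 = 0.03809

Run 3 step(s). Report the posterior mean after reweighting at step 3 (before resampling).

step 1: w=[0.0000, 0.0000, 0.0000, 0.0000, 0.0004, 0.1551, 0.1999, 0.1957, 0.1398, 0.1355, 0.1108, 0.0384, 0.0242]  mean=1.7762  Neff=6.4691  idx=[5, 5, 6, 6, 6, 7, 7, 8, 8, 9, 9, 10, 11]
step 2: w=[0.1933, 0.1933, 0.1201, 0.1201, 0.1201, 0.0720, 0.0720, 0.0241, 0.0241, 0.0223, 0.0223, 0.0142, 0.0020]  mean=1.2854  Neff=7.6470  idx=[0, 0, 0, 1, 1, 2, 2, 3, 4, 4, 5, 6, 8]
step 3: w=[0.1688, 0.1688, 0.1688, 0.1688, 0.1688, 0.0282, 0.0282, 0.0282, 0.0282, 0.0282, 0.0070, 0.0070, 0.0006]  mean=0.9215  Neff=6.8201  idx=[0, 0, 1, 1, 2, 2, 2, 3, 3, 4, 4, 6, 9]

post_mean = 0.9215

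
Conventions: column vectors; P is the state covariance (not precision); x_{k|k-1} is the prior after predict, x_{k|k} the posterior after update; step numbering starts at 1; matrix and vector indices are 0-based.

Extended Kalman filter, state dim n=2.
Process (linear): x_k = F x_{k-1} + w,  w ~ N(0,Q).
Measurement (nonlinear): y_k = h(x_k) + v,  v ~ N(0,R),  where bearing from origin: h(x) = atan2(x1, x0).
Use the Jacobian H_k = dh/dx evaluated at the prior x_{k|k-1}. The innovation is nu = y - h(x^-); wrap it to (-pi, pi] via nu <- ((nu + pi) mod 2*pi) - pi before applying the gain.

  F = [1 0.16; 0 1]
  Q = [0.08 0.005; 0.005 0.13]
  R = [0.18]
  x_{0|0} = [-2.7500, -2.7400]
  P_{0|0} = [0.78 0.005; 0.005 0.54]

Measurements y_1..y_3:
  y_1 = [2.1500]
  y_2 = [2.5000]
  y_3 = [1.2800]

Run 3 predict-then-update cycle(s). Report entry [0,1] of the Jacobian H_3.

step 1: x^-=[-3.1884, -2.7400]  P^-=[0.8754 0.0964; 0.0964 0.6700]  H_jac=[0.1550 -0.1804]  S=[0.2175]  K=[0.5442; -0.4871]  nu=[-1.7015]  x^+=[-4.1143, -1.9112]  P^+=[0.8110 0.1540; 0.1540 0.6184]
step 2: x^-=[-4.4201, -1.9112]  P^-=[0.9562 0.2580; 0.2580 0.7484]  H_jac=[0.0824 -0.1906]  S=[0.2056]  K=[0.1441; -0.5905]  nu=[-1.0497]  x^+=[-4.5714, -1.2914]  P^+=[0.9519 0.2755; 0.2755 0.6767]
step 3: x^-=[-4.7780, -1.2914]  P^-=[1.1374 0.3888; 0.3888 0.8067]  H_jac=[0.0527 -0.1950]  S=[0.2059]  K=[-0.0771; -0.6648]  nu=[-2.1256]  x^+=[-4.6141, 0.1217]  P^+=[1.1361 0.3782; 0.3782 0.7157]

H_jac[0,1] = -0.1950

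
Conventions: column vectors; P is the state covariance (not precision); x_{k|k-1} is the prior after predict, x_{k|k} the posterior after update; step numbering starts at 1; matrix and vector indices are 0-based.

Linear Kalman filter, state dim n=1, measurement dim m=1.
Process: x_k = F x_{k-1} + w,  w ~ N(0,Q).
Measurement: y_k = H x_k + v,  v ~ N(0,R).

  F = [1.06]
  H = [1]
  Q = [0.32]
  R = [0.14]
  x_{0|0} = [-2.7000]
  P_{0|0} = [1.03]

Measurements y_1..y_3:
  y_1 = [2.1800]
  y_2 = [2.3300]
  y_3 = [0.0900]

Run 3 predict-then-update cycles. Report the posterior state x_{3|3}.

step 1: x^-=[-2.8620]  P^-=[1.4773]  S=[1.6173]  K=[0.9134]  nu=[5.0420]  x^+=[1.7435]  P^+=[0.1279]
step 2: x^-=[1.8482]  P^-=[0.4637]  S=[0.6037]  K=[0.7681]  nu=[0.4818]  x^+=[2.2183]  P^+=[0.1075]
step 3: x^-=[2.3514]  P^-=[0.4408]  S=[0.5808]  K=[0.7590]  nu=[-2.2614]  x^+=[0.6351]  P^+=[0.1063]

x_post = [0.6351]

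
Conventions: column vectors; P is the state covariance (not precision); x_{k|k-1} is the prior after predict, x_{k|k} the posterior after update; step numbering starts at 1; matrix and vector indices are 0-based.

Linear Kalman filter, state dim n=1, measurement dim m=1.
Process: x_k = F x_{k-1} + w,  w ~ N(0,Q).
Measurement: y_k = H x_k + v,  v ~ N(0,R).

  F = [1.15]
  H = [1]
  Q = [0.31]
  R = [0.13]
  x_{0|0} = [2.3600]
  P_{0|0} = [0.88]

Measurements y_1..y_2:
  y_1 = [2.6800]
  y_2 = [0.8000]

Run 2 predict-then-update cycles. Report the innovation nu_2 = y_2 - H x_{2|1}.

innov = [-2.2852]

step 1: x^-=[2.7140]  P^-=[1.4738]  S=[1.6038]  K=[0.9189]  nu=[-0.0340]  x^+=[2.6828]  P^+=[0.1195]
step 2: x^-=[3.0852]  P^-=[0.4680]  S=[0.5980]  K=[0.7826]  nu=[-2.2852]  x^+=[1.2968]  P^+=[0.1017]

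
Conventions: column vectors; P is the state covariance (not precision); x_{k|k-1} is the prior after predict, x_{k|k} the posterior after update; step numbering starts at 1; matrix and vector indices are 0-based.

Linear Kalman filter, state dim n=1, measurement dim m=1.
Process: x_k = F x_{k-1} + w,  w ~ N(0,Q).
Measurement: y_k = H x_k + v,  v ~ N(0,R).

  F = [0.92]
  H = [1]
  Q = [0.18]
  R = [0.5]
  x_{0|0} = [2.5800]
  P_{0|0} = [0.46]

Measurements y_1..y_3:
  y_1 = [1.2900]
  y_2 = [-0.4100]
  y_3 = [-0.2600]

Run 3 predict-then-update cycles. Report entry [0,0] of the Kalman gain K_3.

step 1: x^-=[2.3736]  P^-=[0.5693]  S=[1.0693]  K=[0.5324]  nu=[-1.0836]  x^+=[1.7967]  P^+=[0.2662]
step 2: x^-=[1.6529]  P^-=[0.4053]  S=[0.9053]  K=[0.4477]  nu=[-2.0629]  x^+=[0.7293]  P^+=[0.2239]
step 3: x^-=[0.6710]  P^-=[0.3695]  S=[0.8695]  K=[0.4249]  nu=[-0.9310]  x^+=[0.2754]  P^+=[0.2125]

K[0,0] = 0.4249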